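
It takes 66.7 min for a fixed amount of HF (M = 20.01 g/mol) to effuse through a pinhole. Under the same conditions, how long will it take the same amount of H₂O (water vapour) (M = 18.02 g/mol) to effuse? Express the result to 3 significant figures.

63.3 min

Since effusion rate ∝ 1/√M, t_H₂O/t_HF = √(M_H₂O/M_HF) = √(18.02/20.01) = √0.9005 = 0.9490.
So the time for H₂O is 66.7 × 0.9490 = 63.3 min.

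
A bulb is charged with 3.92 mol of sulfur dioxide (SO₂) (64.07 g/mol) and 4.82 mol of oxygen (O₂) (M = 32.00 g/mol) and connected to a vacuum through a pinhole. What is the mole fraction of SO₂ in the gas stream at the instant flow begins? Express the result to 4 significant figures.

0.3650

Rate_i ∝ x_i/√M_i (Graham's law weighted by mole fraction), so the effusate composition follows n_i/√M_i.
x_SO₂(eff) = (n_SO₂/√M_SO₂) / (n_SO₂/√M_SO₂ + n_O₂/√M_O₂)
= (3.92/√64.07) / (3.92/√64.07 + 4.82/√32.00) = 0.4897/(0.4897 + 0.8521) = 0.3650.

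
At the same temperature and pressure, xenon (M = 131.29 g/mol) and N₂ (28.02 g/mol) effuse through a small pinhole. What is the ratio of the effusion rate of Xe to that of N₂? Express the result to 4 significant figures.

Since effusion rate ∝ 1/√M, rate_Xe/rate_N₂ = √(M_N₂/M_Xe) = √(28.02/131.29) = √0.2134 = 0.4620.

0.4620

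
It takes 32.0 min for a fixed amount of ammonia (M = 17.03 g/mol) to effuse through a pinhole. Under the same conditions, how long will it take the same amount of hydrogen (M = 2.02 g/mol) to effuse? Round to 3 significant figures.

Using Graham's law: t_H₂/t_NH₃ = √(M_H₂/M_NH₃) = √(2.02/17.03) = √0.1186 = 0.3444.
So the time for H₂ is 32.0 × 0.3444 = 11.0 min.

11.0 min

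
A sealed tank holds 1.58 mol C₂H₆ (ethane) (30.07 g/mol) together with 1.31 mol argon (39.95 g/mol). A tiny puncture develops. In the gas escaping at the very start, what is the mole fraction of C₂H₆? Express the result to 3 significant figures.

0.582

Rate_i ∝ x_i/√M_i (Graham's law weighted by mole fraction), so the effusate composition follows n_i/√M_i.
x_C₂H₆(eff) = (n_C₂H₆/√M_C₂H₆) / (n_C₂H₆/√M_C₂H₆ + n_Ar/√M_Ar)
= (1.58/√30.07) / (1.58/√30.07 + 1.31/√39.95) = 0.2881/(0.2881 + 0.2073) = 0.582.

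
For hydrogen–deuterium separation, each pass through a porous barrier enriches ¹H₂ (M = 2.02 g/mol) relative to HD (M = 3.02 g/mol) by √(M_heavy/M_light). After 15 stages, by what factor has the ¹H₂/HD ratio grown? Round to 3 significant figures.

20.4

Each stage multiplies the ratio by α = √(3.02/2.02), so after 15 stages the overall factor is α^15 = (3.02/2.02)^(15/2).
= 1.49505^(15/2) = 20.4.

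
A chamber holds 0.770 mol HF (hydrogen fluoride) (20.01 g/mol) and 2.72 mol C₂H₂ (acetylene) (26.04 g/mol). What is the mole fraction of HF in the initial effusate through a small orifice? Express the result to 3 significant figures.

0.244

The effusion rate of species i is ∝ p_i/√M_i ∝ n_i/√M_i.
So x_HF in the escaping gas = (n_HF/√M_HF) / Σ(n_i/√M_i)
= (0.770/√20.01) / (0.770/√20.01 + 2.72/√26.04) = 0.1721/(0.1721 + 0.5330) = 0.244.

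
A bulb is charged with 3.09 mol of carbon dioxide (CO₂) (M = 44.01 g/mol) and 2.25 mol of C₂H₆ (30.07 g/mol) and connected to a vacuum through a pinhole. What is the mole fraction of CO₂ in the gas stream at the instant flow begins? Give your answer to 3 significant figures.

Effusion rate of each component ∝ n_i/√M_i (partial pressure × 1/√M).
So x_CO₂ in the escaping gas = (n_CO₂/√M_CO₂) / Σ(n_i/√M_i)
= (3.09/√44.01) / (3.09/√44.01 + 2.25/√30.07) = 0.4658/(0.4658 + 0.4103) = 0.532.

0.532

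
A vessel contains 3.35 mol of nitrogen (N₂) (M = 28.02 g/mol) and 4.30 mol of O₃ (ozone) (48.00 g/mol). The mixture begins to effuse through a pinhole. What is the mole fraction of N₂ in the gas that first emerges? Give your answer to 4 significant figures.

0.5049

Each component's effusion rate ∝ (its partial pressure)·(1/√M) ∝ n_i/√M_i.
So x_N₂ in the escaping gas = (n_N₂/√M_N₂) / Σ(n_i/√M_i)
= (3.35/√28.02) / (3.35/√28.02 + 4.30/√48.00) = 0.6329/(0.6329 + 0.6207) = 0.5049.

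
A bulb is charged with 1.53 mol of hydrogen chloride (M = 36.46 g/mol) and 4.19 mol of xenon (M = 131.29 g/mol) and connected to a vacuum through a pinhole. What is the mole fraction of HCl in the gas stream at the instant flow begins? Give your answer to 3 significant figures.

Effusion rate of each component ∝ n_i/√M_i (partial pressure × 1/√M).
So x_HCl in the escaping gas = (n_HCl/√M_HCl) / Σ(n_i/√M_i)
= (1.53/√36.46) / (1.53/√36.46 + 4.19/√131.29) = 0.2534/(0.2534 + 0.3657) = 0.409.

0.409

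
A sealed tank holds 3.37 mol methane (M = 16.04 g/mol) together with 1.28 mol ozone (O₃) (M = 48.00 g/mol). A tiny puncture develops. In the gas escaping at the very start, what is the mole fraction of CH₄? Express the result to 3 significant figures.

The effusion rate of species i is ∝ p_i/√M_i ∝ n_i/√M_i.
x_CH₄(eff) = (n_CH₄/√M_CH₄) / (n_CH₄/√M_CH₄ + n_O₃/√M_O₃)
= (3.37/√16.04) / (3.37/√16.04 + 1.28/√48.00) = 0.8414/(0.8414 + 0.1848) = 0.820.

0.820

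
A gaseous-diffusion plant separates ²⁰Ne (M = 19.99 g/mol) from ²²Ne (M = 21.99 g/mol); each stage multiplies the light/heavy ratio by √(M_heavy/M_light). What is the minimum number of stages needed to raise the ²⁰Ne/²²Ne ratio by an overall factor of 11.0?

Single-stage factor α = √(21.99/19.99), so ln α = ½ ln(1.10005) = 0.04768.
Need α^N ≥ 11.0 ⇒ N ≥ ln(11.0) / ln α = 2.398 / 0.04768 = 50.29.
So at least 51 stages are needed.

51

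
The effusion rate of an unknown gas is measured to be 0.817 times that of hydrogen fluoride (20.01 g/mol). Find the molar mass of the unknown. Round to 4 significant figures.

29.98 g/mol

Graham's law gives rate_X/rate_HF = √(M_HF/M_X).
0.817 = √(20.01/M_X)
M_X = 20.01 / 0.817² = 20.01 / 0.6675 = 29.98 g/mol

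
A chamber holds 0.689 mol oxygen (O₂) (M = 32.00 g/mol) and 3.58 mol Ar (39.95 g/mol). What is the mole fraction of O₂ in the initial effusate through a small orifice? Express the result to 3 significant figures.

0.177

Effusion rate of each component ∝ n_i/√M_i (partial pressure × 1/√M).
So x_O₂ in the escaping gas = (n_O₂/√M_O₂) / Σ(n_i/√M_i)
= (0.689/√32.00) / (0.689/√32.00 + 3.58/√39.95) = 0.1218/(0.1218 + 0.5664) = 0.177.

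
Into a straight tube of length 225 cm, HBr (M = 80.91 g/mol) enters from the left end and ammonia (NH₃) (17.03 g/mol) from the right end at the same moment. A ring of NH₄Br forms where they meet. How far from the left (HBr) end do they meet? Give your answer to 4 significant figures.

70.76 cm

In equal time, each gas travels a distance ∝ its rate ∝ 1/√M, so d_HBr/d_NH₃ = √(M_NH₃/M_HBr) = √(17.03/80.91) = 0.4588.
With d_HBr + d_NH₃ = 225 cm, d_NH₃ = 225/(1 + 0.4588) = 154.2 cm.
d_HBr = 225 − 154.2 = 70.76 cm.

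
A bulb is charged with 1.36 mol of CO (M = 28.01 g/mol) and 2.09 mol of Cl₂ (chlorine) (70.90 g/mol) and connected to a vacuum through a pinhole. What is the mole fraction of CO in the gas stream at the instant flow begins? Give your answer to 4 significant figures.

0.5087

Rate_i ∝ x_i/√M_i (Graham's law weighted by mole fraction), so the effusate composition follows n_i/√M_i.
x_CO(eff) = (n_CO/√M_CO) / (n_CO/√M_CO + n_Cl₂/√M_Cl₂)
= (1.36/√28.01) / (1.36/√28.01 + 2.09/√70.90) = 0.2570/(0.2570 + 0.2482) = 0.5087.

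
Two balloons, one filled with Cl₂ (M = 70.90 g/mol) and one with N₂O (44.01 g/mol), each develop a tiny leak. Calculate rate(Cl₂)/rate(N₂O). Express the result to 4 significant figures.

From Graham's law, rate_Cl₂/rate_N₂O = √(M_N₂O/M_Cl₂) = √(44.01/70.90) = √0.6207 = 0.7879.

0.7879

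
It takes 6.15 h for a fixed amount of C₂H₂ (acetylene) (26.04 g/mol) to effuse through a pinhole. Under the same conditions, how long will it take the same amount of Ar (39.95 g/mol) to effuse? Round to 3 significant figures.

7.62 h

Since effusion rate ∝ 1/√M, t_Ar/t_C₂H₂ = √(M_Ar/M_C₂H₂) = √(39.95/26.04) = √1.534 = 1.239.
So the time for Ar is 6.15 × 1.239 = 7.62 h.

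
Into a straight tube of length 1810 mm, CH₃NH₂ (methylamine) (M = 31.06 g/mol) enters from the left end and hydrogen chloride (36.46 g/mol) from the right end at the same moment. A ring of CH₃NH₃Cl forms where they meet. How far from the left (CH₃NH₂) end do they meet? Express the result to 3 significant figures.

941 mm

Graham's law gives d_CH₃NH₂/d_HCl = rate_CH₃NH₂/rate_HCl = √(M_HCl/M_CH₃NH₂) = √(36.46/31.06) = 1.083.
With d_CH₃NH₂ + d_HCl = 1810 mm, d_HCl = 1810/(1 + 1.083) = 868.8 mm.
d_CH₃NH₂ = 1810 − 868.8 = 941 mm.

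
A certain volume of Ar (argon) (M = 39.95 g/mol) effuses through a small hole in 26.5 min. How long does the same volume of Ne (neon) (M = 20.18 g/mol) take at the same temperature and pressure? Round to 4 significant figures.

From Graham's law, t_Ne/t_Ar = √(M_Ne/M_Ar) = √(20.18/39.95) = √0.5051 = 0.7107.
So the time for Ne is 26.5 × 0.7107 = 18.83 min.

18.83 min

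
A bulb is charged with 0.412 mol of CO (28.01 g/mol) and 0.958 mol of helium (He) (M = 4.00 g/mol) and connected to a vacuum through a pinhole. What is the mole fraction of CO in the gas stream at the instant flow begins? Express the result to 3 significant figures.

The effusion rate of species i is ∝ p_i/√M_i ∝ n_i/√M_i.
So x_CO in the escaping gas = (n_CO/√M_CO) / Σ(n_i/√M_i)
= (0.412/√28.01) / (0.412/√28.01 + 0.958/√4.00) = 0.07785/(0.07785 + 0.4790) = 0.140.

0.140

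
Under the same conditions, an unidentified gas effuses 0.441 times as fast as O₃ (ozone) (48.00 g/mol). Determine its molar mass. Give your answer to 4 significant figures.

By Graham's law, rate_X/rate_O₃ = √(M_O₃/M_X).
0.441 = √(48.00/M_X)
M_X = 48.00 / 0.441² = 48.00 / 0.1945 = 246.8 g/mol

246.8 g/mol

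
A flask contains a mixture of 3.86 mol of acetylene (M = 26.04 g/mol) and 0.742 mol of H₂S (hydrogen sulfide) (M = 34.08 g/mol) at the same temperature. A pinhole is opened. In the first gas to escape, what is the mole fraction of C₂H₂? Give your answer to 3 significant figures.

0.856

The effusion rate of species i is ∝ p_i/√M_i ∝ n_i/√M_i.
x_C₂H₂(eff) = (n_C₂H₂/√M_C₂H₂) / (n_C₂H₂/√M_C₂H₂ + n_H₂S/√M_H₂S)
= (3.86/√26.04) / (3.86/√26.04 + 0.742/√34.08) = 0.7564/(0.7564 + 0.1271) = 0.856.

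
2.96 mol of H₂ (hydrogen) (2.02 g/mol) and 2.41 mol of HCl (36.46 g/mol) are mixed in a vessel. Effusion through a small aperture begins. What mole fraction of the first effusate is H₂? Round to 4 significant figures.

0.8392

The effusion rate of species i is ∝ p_i/√M_i ∝ n_i/√M_i.
x_H₂(eff) = (n_H₂/√M_H₂) / (n_H₂/√M_H₂ + n_HCl/√M_HCl)
= (2.96/√2.02) / (2.96/√2.02 + 2.41/√36.46) = 2.083/(2.083 + 0.3991) = 0.8392.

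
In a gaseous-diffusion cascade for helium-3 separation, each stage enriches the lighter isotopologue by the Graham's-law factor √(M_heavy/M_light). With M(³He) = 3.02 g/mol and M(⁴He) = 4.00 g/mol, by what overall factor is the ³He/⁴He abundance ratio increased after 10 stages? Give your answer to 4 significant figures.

4.076

The single-stage factor is √(M_heavy/M_light), so 10 stages give [√(4.00/3.02)]^10 = (4.00/3.02)^(10/2).
= 1.32450^5 = 4.076.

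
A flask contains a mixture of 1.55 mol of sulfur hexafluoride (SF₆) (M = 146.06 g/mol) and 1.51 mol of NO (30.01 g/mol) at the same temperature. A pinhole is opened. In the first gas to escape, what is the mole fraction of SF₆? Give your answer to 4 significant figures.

0.3175

The effusion rate of species i is ∝ p_i/√M_i ∝ n_i/√M_i.
So x_SF₆ in the escaping gas = (n_SF₆/√M_SF₆) / Σ(n_i/√M_i)
= (1.55/√146.06) / (1.55/√146.06 + 1.51/√30.01) = 0.1283/(0.1283 + 0.2756) = 0.3175.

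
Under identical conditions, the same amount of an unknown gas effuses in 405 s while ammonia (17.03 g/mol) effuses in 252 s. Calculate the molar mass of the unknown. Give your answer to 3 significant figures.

44.0 g/mol

Graham's law gives t_X/t_NH₃ = √(M_X/M_NH₃).
405/252 = 1.607 = √(M_X/17.03)
M_X = 17.03 × 1.607² = 17.03 × 2.583 = 44.0 g/mol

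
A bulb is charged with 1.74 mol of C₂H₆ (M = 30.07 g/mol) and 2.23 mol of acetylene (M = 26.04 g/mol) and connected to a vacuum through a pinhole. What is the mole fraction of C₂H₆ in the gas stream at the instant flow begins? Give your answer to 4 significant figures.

0.4207

The effusion rate of species i is ∝ p_i/√M_i ∝ n_i/√M_i.
x_C₂H₆(eff) = (n_C₂H₆/√M_C₂H₆) / (n_C₂H₆/√M_C₂H₆ + n_C₂H₂/√M_C₂H₂)
= (1.74/√30.07) / (1.74/√30.07 + 2.23/√26.04) = 0.3173/(0.3173 + 0.4370) = 0.4207.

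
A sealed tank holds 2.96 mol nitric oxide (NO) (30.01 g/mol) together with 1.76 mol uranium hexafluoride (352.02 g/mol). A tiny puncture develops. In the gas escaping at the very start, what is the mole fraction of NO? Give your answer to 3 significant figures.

0.852

Rate_i ∝ x_i/√M_i (Graham's law weighted by mole fraction), so the effusate composition follows n_i/√M_i.
So x_NO in the escaping gas = (n_NO/√M_NO) / Σ(n_i/√M_i)
= (2.96/√30.01) / (2.96/√30.01 + 1.76/√352.02) = 0.5403/(0.5403 + 0.09381) = 0.852.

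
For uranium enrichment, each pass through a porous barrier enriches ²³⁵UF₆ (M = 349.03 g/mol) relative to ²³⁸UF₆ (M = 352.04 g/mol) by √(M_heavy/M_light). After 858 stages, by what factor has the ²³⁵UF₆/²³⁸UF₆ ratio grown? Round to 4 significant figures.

39.80

After 858 stages the ratio has grown by (√(352.04/349.03))^858 = (352.04/349.03)^(858/2).
= 1.00862^429 = 39.80.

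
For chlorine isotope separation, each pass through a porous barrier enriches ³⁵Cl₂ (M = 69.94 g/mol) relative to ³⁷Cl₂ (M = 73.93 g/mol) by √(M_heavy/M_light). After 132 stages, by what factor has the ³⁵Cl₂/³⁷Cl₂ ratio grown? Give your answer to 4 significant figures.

38.93

After 132 stages the ratio has grown by (√(73.93/69.94))^132 = (73.93/69.94)^(132/2).
= 1.05705^66 = 38.93.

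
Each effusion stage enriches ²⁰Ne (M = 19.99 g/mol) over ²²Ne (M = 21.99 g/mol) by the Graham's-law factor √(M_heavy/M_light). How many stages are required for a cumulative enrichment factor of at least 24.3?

67

Per stage α = (21.99/19.99)^(1/2) = 1.10005^0.5, giving ln α = 0.04768.
Need α^N ≥ 24.3 ⇒ N ≥ ln(24.3) / ln α = 3.190 / 0.04768 = 66.92.
So at least 67 stages are needed.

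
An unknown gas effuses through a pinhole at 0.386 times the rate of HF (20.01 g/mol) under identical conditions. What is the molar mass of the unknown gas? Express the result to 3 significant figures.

134 g/mol

From Graham's law, rate_X/rate_HF = √(M_HF/M_X).
0.386 = √(20.01/M_X)
M_X = 20.01 / 0.386² = 20.01 / 0.1490 = 134 g/mol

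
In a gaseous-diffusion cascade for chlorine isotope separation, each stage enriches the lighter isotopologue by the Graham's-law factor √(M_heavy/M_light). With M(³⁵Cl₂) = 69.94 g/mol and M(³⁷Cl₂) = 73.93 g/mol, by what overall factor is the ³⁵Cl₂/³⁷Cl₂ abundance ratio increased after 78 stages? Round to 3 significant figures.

8.70

Each stage multiplies the ratio by α = √(73.93/69.94), so after 78 stages the overall factor is α^78 = (73.93/69.94)^(78/2).
= 1.05705^39 = 8.70.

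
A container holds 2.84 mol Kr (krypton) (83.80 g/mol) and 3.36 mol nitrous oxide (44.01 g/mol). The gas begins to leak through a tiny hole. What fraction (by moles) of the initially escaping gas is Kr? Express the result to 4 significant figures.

0.3799

The effusion rate of species i is ∝ p_i/√M_i ∝ n_i/√M_i.
Mole fraction of Kr in the effusate = (n_Kr/√M_Kr) / (n_Kr/√M_Kr + n_N₂O/√M_N₂O)
= (2.84/√83.80) / (2.84/√83.80 + 3.36/√44.01) = 0.3102/(0.3102 + 0.5065) = 0.3799.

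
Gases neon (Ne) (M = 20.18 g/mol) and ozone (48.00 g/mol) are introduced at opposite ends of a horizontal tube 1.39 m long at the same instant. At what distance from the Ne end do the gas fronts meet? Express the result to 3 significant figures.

0.843 m

Graham's law gives d_Ne/d_O₃ = rate_Ne/rate_O₃ = √(M_O₃/M_Ne) = √(48.00/20.18) = 1.542.
With d_Ne + d_O₃ = 1.39 m, d_O₃ = 1.39/(1 + 1.542) = 0.5468 m.
d_Ne = 1.39 − 0.5468 = 0.843 m.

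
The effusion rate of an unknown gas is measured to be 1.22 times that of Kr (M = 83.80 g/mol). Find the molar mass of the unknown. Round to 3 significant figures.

Since effusion rate ∝ 1/√M, rate_X/rate_Kr = √(M_Kr/M_X).
1.22 = √(83.80/M_X)
M_X = 83.80 / 1.22² = 83.80 / 1.488 = 56.3 g/mol

56.3 g/mol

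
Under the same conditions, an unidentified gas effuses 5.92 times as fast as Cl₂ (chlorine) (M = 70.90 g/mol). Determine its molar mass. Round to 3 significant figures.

2.02 g/mol

Using Graham's law: rate_X/rate_Cl₂ = √(M_Cl₂/M_X).
5.92 = √(70.90/M_X)
M_X = 70.90 / 5.92² = 70.90 / 35.05 = 2.02 g/mol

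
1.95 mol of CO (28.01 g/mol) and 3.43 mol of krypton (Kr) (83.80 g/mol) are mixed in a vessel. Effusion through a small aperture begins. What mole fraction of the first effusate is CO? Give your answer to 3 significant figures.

0.496

Rate_i ∝ x_i/√M_i (Graham's law weighted by mole fraction), so the effusate composition follows n_i/√M_i.
Mole fraction of CO in the effusate = (n_CO/√M_CO) / (n_CO/√M_CO + n_Kr/√M_Kr)
= (1.95/√28.01) / (1.95/√28.01 + 3.43/√83.80) = 0.3684/(0.3684 + 0.3747) = 0.496.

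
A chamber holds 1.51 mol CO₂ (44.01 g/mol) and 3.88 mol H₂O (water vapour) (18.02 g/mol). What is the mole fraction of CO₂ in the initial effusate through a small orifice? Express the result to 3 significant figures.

0.199

The effusion rate of species i is ∝ p_i/√M_i ∝ n_i/√M_i.
So x_CO₂ in the escaping gas = (n_CO₂/√M_CO₂) / Σ(n_i/√M_i)
= (1.51/√44.01) / (1.51/√44.01 + 3.88/√18.02) = 0.2276/(0.2276 + 0.9140) = 0.199.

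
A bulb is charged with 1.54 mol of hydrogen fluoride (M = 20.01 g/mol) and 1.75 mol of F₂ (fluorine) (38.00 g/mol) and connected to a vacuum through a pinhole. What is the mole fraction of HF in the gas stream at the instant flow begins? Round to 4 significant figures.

Rate_i ∝ x_i/√M_i (Graham's law weighted by mole fraction), so the effusate composition follows n_i/√M_i.
x_HF(eff) = (n_HF/√M_HF) / (n_HF/√M_HF + n_F₂/√M_F₂)
= (1.54/√20.01) / (1.54/√20.01 + 1.75/√38.00) = 0.3443/(0.3443 + 0.2839) = 0.5481.

0.5481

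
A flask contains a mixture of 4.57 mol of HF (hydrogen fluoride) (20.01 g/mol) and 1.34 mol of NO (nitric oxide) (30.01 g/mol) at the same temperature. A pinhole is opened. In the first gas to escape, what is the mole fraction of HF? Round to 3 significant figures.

Each component's effusion rate ∝ (its partial pressure)·(1/√M) ∝ n_i/√M_i.
So x_HF in the escaping gas = (n_HF/√M_HF) / Σ(n_i/√M_i)
= (4.57/√20.01) / (4.57/√20.01 + 1.34/√30.01) = 1.022/(1.022 + 0.2446) = 0.807.

0.807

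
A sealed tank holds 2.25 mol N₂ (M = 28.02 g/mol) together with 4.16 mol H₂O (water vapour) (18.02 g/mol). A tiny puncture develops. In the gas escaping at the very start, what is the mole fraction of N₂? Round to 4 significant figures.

0.3025

Rate_i ∝ x_i/√M_i (Graham's law weighted by mole fraction), so the effusate composition follows n_i/√M_i.
x_N₂(eff) = (n_N₂/√M_N₂) / (n_N₂/√M_N₂ + n_H₂O/√M_H₂O)
= (2.25/√28.02) / (2.25/√28.02 + 4.16/√18.02) = 0.4251/(0.4251 + 0.9800) = 0.3025.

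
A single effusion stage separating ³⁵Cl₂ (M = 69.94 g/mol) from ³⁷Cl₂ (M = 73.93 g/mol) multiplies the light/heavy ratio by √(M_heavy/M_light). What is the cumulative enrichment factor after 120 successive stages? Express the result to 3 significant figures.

The single-stage factor is √(M_heavy/M_light), so 120 stages give [√(73.93/69.94)]^120 = (73.93/69.94)^(120/2).
= 1.05705^60 = 27.9.

27.9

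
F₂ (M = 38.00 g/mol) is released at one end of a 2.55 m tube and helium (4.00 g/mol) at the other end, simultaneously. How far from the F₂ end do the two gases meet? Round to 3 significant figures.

0.625 m

Distances travelled in equal time are proportional to diffusion rates, so d_F₂/d_He = √(M_He/M_F₂) = √(4.00/38.00) = 0.3244.
With d_F₂ + d_He = 2.55 m, d_He = 2.55/(1 + 0.3244) = 1.925 m.
d_F₂ = 2.55 − 1.925 = 0.625 m.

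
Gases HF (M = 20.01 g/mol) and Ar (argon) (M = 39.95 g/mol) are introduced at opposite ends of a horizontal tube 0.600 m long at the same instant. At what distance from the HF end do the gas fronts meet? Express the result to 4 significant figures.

0.3513 m

In equal time, each gas travels a distance ∝ its rate ∝ 1/√M, so d_HF/d_Ar = √(M_Ar/M_HF) = √(39.95/20.01) = 1.413.
With d_HF + d_Ar = 0.600 m, d_Ar = 0.600/(1 + 1.413) = 0.2487 m.
d_HF = 0.600 − 0.2487 = 0.3513 m.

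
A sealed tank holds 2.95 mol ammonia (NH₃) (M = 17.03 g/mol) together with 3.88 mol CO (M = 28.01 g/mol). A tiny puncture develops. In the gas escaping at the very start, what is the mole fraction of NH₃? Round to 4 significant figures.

0.4937

The effusion rate of species i is ∝ p_i/√M_i ∝ n_i/√M_i.
x_NH₃(eff) = (n_NH₃/√M_NH₃) / (n_NH₃/√M_NH₃ + n_CO/√M_CO)
= (2.95/√17.03) / (2.95/√17.03 + 3.88/√28.01) = 0.7148/(0.7148 + 0.7331) = 0.4937.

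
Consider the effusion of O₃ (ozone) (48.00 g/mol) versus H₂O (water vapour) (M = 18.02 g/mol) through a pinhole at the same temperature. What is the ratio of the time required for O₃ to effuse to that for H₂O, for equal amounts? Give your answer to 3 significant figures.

1.63

Using Graham's law: t_O₃/t_H₂O = √(M_O₃/M_H₂O) = √(48.00/18.02) = √2.664 = 1.63.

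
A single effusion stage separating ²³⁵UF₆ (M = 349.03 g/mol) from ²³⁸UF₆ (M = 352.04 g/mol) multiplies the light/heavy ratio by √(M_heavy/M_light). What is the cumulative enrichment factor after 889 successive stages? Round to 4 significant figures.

45.46

Overall factor = α^889 with α = √(352.04/349.03), i.e. (352.04/349.03)^(889/2).
= 1.00862^(889/2) = 45.46.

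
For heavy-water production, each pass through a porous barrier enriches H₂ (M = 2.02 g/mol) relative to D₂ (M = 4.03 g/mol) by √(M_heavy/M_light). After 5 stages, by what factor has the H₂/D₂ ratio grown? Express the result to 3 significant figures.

5.62

After 5 stages the ratio has grown by (√(4.03/2.02))^5 = (4.03/2.02)^(5/2).
= 1.99505^(5/2) = 5.62.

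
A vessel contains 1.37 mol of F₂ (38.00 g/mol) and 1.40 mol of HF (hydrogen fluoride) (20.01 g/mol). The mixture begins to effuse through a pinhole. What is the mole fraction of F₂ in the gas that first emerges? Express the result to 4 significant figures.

0.4152

Each component's effusion rate ∝ (its partial pressure)·(1/√M) ∝ n_i/√M_i.
So x_F₂ in the escaping gas = (n_F₂/√M_F₂) / Σ(n_i/√M_i)
= (1.37/√38.00) / (1.37/√38.00 + 1.40/√20.01) = 0.2222/(0.2222 + 0.3130) = 0.4152.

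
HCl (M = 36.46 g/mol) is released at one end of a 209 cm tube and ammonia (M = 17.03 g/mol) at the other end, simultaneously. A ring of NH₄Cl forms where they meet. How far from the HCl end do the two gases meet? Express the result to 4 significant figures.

Graham's law gives d_HCl/d_NH₃ = rate_HCl/rate_NH₃ = √(M_NH₃/M_HCl) = √(17.03/36.46) = 0.6834.
With d_HCl + d_NH₃ = 209 cm, d_NH₃ = 209/(1 + 0.6834) = 124.2 cm.
d_HCl = 209 − 124.2 = 84.85 cm.

84.85 cm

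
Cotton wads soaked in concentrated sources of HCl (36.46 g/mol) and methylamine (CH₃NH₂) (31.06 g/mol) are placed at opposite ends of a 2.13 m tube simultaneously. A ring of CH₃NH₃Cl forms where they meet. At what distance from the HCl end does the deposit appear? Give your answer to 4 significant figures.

Graham's law gives d_HCl/d_CH₃NH₂ = rate_HCl/rate_CH₃NH₂ = √(M_CH₃NH₂/M_HCl) = √(31.06/36.46) = 0.9230.
With d_HCl + d_CH₃NH₂ = 2.13 m, d_CH₃NH₂ = 2.13/(1 + 0.9230) = 1.108 m.
d_HCl = 2.13 − 1.108 = 1.022 m.

1.022 m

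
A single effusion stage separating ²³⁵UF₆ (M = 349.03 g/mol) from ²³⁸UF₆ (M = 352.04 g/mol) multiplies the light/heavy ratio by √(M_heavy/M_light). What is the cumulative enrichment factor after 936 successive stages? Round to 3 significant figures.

55.6

The single-stage factor is √(M_heavy/M_light), so 936 stages give [√(352.04/349.03)]^936 = (352.04/349.03)^(936/2).
= 1.00862^468 = 55.6.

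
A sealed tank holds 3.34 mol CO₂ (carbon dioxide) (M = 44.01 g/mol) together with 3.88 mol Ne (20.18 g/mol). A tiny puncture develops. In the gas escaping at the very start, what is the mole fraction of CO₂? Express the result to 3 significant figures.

Each component's effusion rate ∝ (its partial pressure)·(1/√M) ∝ n_i/√M_i.
x_CO₂(eff) = (n_CO₂/√M_CO₂) / (n_CO₂/√M_CO₂ + n_Ne/√M_Ne)
= (3.34/√44.01) / (3.34/√44.01 + 3.88/√20.18) = 0.5035/(0.5035 + 0.8637) = 0.368.

0.368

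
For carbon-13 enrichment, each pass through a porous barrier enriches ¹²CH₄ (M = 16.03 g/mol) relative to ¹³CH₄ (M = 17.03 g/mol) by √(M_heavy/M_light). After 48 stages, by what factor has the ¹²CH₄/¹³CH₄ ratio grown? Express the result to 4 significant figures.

Overall factor = α^48 with α = √(17.03/16.03), i.e. (17.03/16.03)^(48/2).
= 1.06238^24 = 4.273.

4.273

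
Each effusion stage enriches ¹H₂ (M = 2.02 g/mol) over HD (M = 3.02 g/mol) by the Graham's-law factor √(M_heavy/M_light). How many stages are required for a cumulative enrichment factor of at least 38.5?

With α = √(3.02/2.02) per stage, ln α = ½ ln(1.49505) = 0.2011.
Need α^N ≥ 38.5 ⇒ N ≥ ln(38.5) / ln α = 3.651 / 0.2011 = 18.16.
Rounding up, N = 19 stages.

19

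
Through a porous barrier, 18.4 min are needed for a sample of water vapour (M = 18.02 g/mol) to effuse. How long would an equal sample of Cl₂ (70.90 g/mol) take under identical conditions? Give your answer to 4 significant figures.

Since effusion rate ∝ 1/√M, t_Cl₂/t_H₂O = √(M_Cl₂/M_H₂O) = √(70.90/18.02) = √3.935 = 1.984.
So the time for Cl₂ is 18.4 × 1.984 = 36.50 min.

36.50 min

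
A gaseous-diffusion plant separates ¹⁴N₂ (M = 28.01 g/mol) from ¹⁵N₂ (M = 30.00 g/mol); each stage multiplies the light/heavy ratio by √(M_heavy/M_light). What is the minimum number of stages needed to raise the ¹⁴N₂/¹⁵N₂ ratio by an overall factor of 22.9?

With α = √(30.00/28.01) per stage, ln α = ½ ln(1.07105) = 0.03432.
Need α^N ≥ 22.9 ⇒ N ≥ ln(22.9) / ln α = 3.131 / 0.03432 = 91.24.
Rounding up, N = 92 stages.

92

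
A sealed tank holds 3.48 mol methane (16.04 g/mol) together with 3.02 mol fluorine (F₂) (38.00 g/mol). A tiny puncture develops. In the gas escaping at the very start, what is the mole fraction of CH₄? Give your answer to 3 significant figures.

The effusion rate of species i is ∝ p_i/√M_i ∝ n_i/√M_i.
x_CH₄(eff) = (n_CH₄/√M_CH₄) / (n_CH₄/√M_CH₄ + n_F₂/√M_F₂)
= (3.48/√16.04) / (3.48/√16.04 + 3.02/√38.00) = 0.8689/(0.8689 + 0.4899) = 0.639.

0.639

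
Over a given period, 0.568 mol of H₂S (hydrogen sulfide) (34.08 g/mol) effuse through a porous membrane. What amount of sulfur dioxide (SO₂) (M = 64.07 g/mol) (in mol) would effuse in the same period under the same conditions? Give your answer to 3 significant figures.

Graham's law gives rate_SO₂/rate_H₂S = √(M_H₂S/M_SO₂) = √(34.08/64.07) = √0.5319 = 0.7293.
So the amount for SO₂ is 0.568 × 0.7293 = 0.414 mol.

0.414 mol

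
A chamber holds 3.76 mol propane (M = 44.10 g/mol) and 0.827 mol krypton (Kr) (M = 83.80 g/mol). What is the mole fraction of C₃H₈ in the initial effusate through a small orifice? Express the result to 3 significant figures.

Effusion rate of each component ∝ n_i/√M_i (partial pressure × 1/√M).
x_C₃H₈(eff) = (n_C₃H₈/√M_C₃H₈) / (n_C₃H₈/√M_C₃H₈ + n_Kr/√M_Kr)
= (3.76/√44.10) / (3.76/√44.10 + 0.827/√83.80) = 0.5662/(0.5662 + 0.09034) = 0.862.

0.862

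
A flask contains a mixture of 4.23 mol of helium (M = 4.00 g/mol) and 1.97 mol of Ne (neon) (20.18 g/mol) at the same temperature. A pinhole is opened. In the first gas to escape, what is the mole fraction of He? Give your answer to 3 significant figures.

0.828

Rate_i ∝ x_i/√M_i (Graham's law weighted by mole fraction), so the effusate composition follows n_i/√M_i.
Mole fraction of He in the effusate = (n_He/√M_He) / (n_He/√M_He + n_Ne/√M_Ne)
= (4.23/√4.00) / (4.23/√4.00 + 1.97/√20.18) = 2.115/(2.115 + 0.4385) = 0.828.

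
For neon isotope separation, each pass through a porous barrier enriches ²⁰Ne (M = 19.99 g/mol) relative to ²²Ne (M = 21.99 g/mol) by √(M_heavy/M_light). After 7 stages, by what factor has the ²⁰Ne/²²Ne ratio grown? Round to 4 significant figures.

Each stage multiplies the ratio by α = √(21.99/19.99), so after 7 stages the overall factor is α^7 = (21.99/19.99)^(7/2).
= 1.10005^(7/2) = 1.396.

1.396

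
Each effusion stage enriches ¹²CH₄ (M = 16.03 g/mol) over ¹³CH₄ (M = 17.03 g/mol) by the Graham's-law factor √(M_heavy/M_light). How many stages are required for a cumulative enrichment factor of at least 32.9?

Per stage α = (17.03/16.03)^(1/2) = 1.06238^0.5, giving ln α = 0.03026.
Need α^N ≥ 32.9 ⇒ N ≥ ln(32.9) / ln α = 3.493 / 0.03026 = 115.46.
Minimum whole number of stages: N = 116.

116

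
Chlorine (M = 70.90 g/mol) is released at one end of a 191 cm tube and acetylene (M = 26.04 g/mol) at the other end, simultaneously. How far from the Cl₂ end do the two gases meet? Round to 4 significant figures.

72.07 cm

Graham's law gives d_Cl₂/d_C₂H₂ = rate_Cl₂/rate_C₂H₂ = √(M_C₂H₂/M_Cl₂) = √(26.04/70.90) = 0.6060.
With d_Cl₂ + d_C₂H₂ = 191 cm, d_C₂H₂ = 191/(1 + 0.6060) = 118.9 cm.
d_Cl₂ = 191 − 118.9 = 72.07 cm.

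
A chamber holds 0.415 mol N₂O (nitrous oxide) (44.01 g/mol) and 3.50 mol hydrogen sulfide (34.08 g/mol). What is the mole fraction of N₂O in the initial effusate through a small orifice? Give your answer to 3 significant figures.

0.0945

Each component's effusion rate ∝ (its partial pressure)·(1/√M) ∝ n_i/√M_i.
Mole fraction of N₂O in the effusate = (n_N₂O/√M_N₂O) / (n_N₂O/√M_N₂O + n_H₂S/√M_H₂S)
= (0.415/√44.01) / (0.415/√44.01 + 3.50/√34.08) = 0.06256/(0.06256 + 0.5995) = 0.0945.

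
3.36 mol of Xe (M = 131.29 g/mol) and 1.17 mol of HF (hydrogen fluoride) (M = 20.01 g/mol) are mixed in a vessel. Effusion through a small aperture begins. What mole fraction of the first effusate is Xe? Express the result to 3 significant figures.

The effusion rate of species i is ∝ p_i/√M_i ∝ n_i/√M_i.
x_Xe(eff) = (n_Xe/√M_Xe) / (n_Xe/√M_Xe + n_HF/√M_HF)
= (3.36/√131.29) / (3.36/√131.29 + 1.17/√20.01) = 0.2932/(0.2932 + 0.2616) = 0.529.

0.529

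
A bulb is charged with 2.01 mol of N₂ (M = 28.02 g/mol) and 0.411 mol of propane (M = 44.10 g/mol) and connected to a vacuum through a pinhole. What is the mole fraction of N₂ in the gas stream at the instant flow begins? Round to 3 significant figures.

Rate_i ∝ x_i/√M_i (Graham's law weighted by mole fraction), so the effusate composition follows n_i/√M_i.
So x_N₂ in the escaping gas = (n_N₂/√M_N₂) / Σ(n_i/√M_i)
= (2.01/√28.02) / (2.01/√28.02 + 0.411/√44.10) = 0.3797/(0.3797 + 0.06189) = 0.860.

0.860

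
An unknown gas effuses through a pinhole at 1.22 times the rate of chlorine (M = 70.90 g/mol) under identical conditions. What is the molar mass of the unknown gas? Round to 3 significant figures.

By Graham's law, rate_X/rate_Cl₂ = √(M_Cl₂/M_X).
1.22 = √(70.90/M_X)
M_X = 70.90 / 1.22² = 70.90 / 1.488 = 47.6 g/mol

47.6 g/mol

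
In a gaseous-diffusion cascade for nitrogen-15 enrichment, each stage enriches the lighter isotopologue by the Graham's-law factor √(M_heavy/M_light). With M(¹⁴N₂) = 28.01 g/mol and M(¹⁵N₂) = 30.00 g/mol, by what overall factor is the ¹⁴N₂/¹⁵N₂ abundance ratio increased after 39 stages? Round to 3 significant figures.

The single-stage factor is √(M_heavy/M_light), so 39 stages give [√(30.00/28.01)]^39 = (30.00/28.01)^(39/2).
= 1.07105^(39/2) = 3.81.

3.81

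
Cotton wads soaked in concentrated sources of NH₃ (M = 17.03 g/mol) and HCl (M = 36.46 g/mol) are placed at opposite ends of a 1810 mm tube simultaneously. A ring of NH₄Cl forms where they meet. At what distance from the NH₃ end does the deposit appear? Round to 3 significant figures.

The fronts meet when d_NH₃ + d_HCl = L with d_NH₃/d_HCl = √(M_HCl/M_NH₃) (Graham's law). Here √(M_HCl/M_NH₃) = √(36.46/17.03) = 1.463.
With d_NH₃ + d_HCl = 1810 mm, d_HCl = 1810/(1 + 1.463) = 734.8 mm.
d_NH₃ = 1810 − 734.8 = 1080 mm.

1080 mm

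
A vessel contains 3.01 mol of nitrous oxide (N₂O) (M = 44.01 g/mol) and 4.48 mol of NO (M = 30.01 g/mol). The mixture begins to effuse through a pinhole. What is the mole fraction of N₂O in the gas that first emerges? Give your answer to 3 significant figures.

The effusion rate of species i is ∝ p_i/√M_i ∝ n_i/√M_i.
So x_N₂O in the escaping gas = (n_N₂O/√M_N₂O) / Σ(n_i/√M_i)
= (3.01/√44.01) / (3.01/√44.01 + 4.48/√30.01) = 0.4537/(0.4537 + 0.8178) = 0.357.

0.357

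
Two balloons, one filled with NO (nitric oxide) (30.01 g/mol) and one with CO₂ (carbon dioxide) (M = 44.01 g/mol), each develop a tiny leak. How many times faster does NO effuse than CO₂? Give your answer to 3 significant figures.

Using Graham's law: rate_NO/rate_CO₂ = √(M_CO₂/M_NO) = √(44.01/30.01) = √1.467 = 1.21.

1.21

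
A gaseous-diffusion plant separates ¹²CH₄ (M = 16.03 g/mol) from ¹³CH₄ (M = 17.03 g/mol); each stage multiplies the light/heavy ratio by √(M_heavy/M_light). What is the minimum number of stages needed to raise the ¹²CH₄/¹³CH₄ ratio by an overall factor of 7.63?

68

Per stage α = (17.03/16.03)^(1/2) = 1.06238^0.5, giving ln α = 0.03026.
Need α^N ≥ 7.63 ⇒ N ≥ ln(7.63) / ln α = 2.032 / 0.03026 = 67.16.
Rounding up, N = 68 stages.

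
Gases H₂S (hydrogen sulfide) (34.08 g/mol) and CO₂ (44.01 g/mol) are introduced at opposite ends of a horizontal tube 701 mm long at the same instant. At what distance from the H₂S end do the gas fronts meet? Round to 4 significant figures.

372.9 mm

Distances travelled in equal time are proportional to diffusion rates, so d_H₂S/d_CO₂ = √(M_CO₂/M_H₂S) = √(44.01/34.08) = 1.136.
With d_H₂S + d_CO₂ = 701 mm, d_CO₂ = 701/(1 + 1.136) = 328.1 mm.
d_H₂S = 701 − 328.1 = 372.9 mm.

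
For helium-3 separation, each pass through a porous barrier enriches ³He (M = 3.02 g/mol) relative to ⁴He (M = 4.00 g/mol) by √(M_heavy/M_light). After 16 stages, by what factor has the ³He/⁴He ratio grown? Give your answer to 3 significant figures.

9.47

Overall factor = α^16 with α = √(4.00/3.02), i.e. (4.00/3.02)^(16/2).
= 1.32450^8 = 9.47.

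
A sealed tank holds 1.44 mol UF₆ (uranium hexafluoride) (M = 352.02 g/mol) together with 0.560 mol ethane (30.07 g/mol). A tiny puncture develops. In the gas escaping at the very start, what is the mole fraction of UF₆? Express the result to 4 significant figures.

0.4291

Effusion rate of each component ∝ n_i/√M_i (partial pressure × 1/√M).
Mole fraction of UF₆ in the effusate = (n_UF₆/√M_UF₆) / (n_UF₆/√M_UF₆ + n_C₂H₆/√M_C₂H₆)
= (1.44/√352.02) / (1.44/√352.02 + 0.560/√30.07) = 0.07675/(0.07675 + 0.1021) = 0.4291.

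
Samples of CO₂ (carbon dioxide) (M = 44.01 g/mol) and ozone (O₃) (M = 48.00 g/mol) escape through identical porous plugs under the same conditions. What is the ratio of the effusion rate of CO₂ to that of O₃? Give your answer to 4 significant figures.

1.044

Since effusion rate ∝ 1/√M, rate_CO₂/rate_O₃ = √(M_O₃/M_CO₂) = √(48.00/44.01) = √1.091 = 1.044.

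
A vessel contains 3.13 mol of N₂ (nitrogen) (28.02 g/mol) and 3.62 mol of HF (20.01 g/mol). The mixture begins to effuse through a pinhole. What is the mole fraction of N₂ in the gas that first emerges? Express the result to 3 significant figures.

0.422

Each component's effusion rate ∝ (its partial pressure)·(1/√M) ∝ n_i/√M_i.
Mole fraction of N₂ in the effusate = (n_N₂/√M_N₂) / (n_N₂/√M_N₂ + n_HF/√M_HF)
= (3.13/√28.02) / (3.13/√28.02 + 3.62/√20.01) = 0.5913/(0.5913 + 0.8093) = 0.422.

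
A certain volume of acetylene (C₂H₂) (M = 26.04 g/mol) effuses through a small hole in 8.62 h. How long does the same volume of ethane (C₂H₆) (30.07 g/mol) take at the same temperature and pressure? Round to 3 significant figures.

9.26 h

Since effusion rate ∝ 1/√M, t_C₂H₆/t_C₂H₂ = √(M_C₂H₆/M_C₂H₂) = √(30.07/26.04) = √1.155 = 1.075.
So the time for C₂H₆ is 8.62 × 1.075 = 9.26 h.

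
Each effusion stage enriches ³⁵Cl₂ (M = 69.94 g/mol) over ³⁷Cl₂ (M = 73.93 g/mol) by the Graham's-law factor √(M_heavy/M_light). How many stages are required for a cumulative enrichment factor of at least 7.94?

Per stage α = (73.93/69.94)^(1/2) = 1.05705^0.5, giving ln α = 0.02774.
Need α^N ≥ 7.94 ⇒ N ≥ ln(7.94) / ln α = 2.072 / 0.02774 = 74.69.
Rounding up, N = 75 stages.

75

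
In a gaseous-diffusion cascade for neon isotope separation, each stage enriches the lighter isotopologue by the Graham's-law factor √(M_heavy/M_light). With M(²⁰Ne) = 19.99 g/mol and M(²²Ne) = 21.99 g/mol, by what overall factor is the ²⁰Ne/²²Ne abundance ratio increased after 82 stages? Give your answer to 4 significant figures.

49.88

Each stage multiplies the ratio by α = √(21.99/19.99), so after 82 stages the overall factor is α^82 = (21.99/19.99)^(82/2).
= 1.10005^41 = 49.88.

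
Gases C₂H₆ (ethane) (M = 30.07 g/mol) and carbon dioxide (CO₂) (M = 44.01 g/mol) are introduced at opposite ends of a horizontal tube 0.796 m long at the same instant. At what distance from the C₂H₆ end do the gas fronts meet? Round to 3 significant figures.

0.436 m

Distances travelled in equal time are proportional to diffusion rates, so d_C₂H₆/d_CO₂ = √(M_CO₂/M_C₂H₆) = √(44.01/30.07) = 1.210.
With d_C₂H₆ + d_CO₂ = 0.796 m, d_CO₂ = 0.796/(1 + 1.210) = 0.3602 m.
d_C₂H₆ = 0.796 − 0.3602 = 0.436 m.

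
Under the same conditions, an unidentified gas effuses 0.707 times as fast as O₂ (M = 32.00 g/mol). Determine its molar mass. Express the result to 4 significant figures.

64.02 g/mol

By Graham's law, rate_X/rate_O₂ = √(M_O₂/M_X).
0.707 = √(32.00/M_X)
M_X = 32.00 / 0.707² = 32.00 / 0.4998 = 64.02 g/mol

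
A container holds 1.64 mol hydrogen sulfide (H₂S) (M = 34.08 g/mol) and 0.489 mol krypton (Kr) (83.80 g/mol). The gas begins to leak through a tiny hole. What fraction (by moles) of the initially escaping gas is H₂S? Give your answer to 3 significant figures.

Effusion rate of each component ∝ n_i/√M_i (partial pressure × 1/√M).
Mole fraction of H₂S in the effusate = (n_H₂S/√M_H₂S) / (n_H₂S/√M_H₂S + n_Kr/√M_Kr)
= (1.64/√34.08) / (1.64/√34.08 + 0.489/√83.80) = 0.2809/(0.2809 + 0.05342) = 0.840.

0.840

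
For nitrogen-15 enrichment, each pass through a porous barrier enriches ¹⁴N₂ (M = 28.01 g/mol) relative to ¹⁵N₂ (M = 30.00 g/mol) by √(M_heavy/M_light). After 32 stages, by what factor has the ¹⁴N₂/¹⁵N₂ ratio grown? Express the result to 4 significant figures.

Overall factor = α^32 with α = √(30.00/28.01), i.e. (30.00/28.01)^(32/2).
= 1.07105^16 = 2.999.

2.999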